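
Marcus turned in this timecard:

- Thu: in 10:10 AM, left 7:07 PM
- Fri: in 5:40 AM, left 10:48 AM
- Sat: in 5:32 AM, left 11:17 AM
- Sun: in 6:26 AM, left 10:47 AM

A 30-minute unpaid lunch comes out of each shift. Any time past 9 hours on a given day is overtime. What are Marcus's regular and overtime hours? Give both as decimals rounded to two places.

Thu: 10:10 AM–7:07 PM = 8 h 57 min; less 30 min break → 8 h 27 min
Fri: 5:40 AM–10:48 AM = 5 h 8 min; less 30 min break → 4 h 38 min
Sat: 5:32 AM–11:17 AM = 5 h 45 min; less 30 min break → 5 h 15 min
Sun: 6:26 AM–10:47 AM = 4 h 21 min; less 30 min break → 3 h 51 min
Thu reg 8 h 27 min / OT 0 h 0 min; Fri reg 4 h 38 min / OT 0 h 0 min; Sat reg 5 h 15 min / OT 0 h 0 min; Sun reg 3 h 51 min / OT 0 h 0 min.
Totals: regular 22 h 11 min, overtime 0 h 0 min.

Regular 22.18 hours, overtime 0.00 hours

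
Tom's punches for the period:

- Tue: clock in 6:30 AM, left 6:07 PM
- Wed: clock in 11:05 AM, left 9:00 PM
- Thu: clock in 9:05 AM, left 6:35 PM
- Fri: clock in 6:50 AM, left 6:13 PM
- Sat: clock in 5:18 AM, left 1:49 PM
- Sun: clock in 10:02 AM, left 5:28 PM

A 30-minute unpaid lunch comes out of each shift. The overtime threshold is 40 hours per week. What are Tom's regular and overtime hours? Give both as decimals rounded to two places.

Regular 40.00 hours, overtime 15.37 hours

Tue: 6:30 AM–6:07 PM = 11 h 37 min; less 30 min break → 11 h 7 min
Wed: 11:05 AM–9:00 PM = 9 h 55 min; less 30 min break → 9 h 25 min
Thu: 9:05 AM–6:35 PM = 9 h 30 min; less 30 min break → 9 h 0 min
Fri: 6:50 AM–6:13 PM = 11 h 23 min; less 30 min break → 10 h 53 min
Sat: 5:18 AM–1:49 PM = 8 h 31 min; less 30 min break → 8 h 1 min
Sun: 10:02 AM–5:28 PM = 7 h 26 min; less 30 min break → 6 h 56 min
Total worked: 55 h 22 min = 55.37 h.
Threshold 40 h → overtime 15 h 22 min, regular 40 h 0 min.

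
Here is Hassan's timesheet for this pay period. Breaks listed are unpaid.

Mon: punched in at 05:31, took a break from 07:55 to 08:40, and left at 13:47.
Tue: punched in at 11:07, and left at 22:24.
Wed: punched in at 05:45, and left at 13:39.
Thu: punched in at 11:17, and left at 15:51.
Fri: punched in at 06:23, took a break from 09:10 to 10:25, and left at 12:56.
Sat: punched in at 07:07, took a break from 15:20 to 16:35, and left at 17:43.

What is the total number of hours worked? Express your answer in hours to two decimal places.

Mon: 05:31–13:47 = 8 h 16 min; less 45 min break → 7 h 31 min
Tue: 11:07–22:24 = 11 h 17 min
Wed: 05:45–13:39 = 7 h 54 min
Thu: 11:17–15:51 = 4 h 34 min
Fri: 06:23–12:56 = 6 h 33 min; less 75 min break → 5 h 18 min
Sat: 07:07–17:43 = 10 h 36 min; less 75 min break → 9 h 21 min
Total: 7 h 31 min + 11 h 17 min + 7 h 54 min + 4 h 34 min + 5 h 18 min + 9 h 21 min = 45 h 55 min.

45.92 hours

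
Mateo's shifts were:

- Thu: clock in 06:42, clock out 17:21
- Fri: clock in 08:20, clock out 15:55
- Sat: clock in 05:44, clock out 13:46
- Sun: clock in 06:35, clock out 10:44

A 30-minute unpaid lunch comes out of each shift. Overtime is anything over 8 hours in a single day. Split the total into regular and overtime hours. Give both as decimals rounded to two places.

Regular 26.27 hours, overtime 2.15 hours

Thu: 06:42–17:21 = 10 h 39 min; less 30 min break → 10 h 9 min
Fri: 08:20–15:55 = 7 h 35 min; less 30 min break → 7 h 5 min
Sat: 05:44–13:46 = 8 h 2 min; less 30 min break → 7 h 32 min
Sun: 06:35–10:44 = 4 h 9 min; less 30 min break → 3 h 39 min
Thu reg 8 h 0 min / OT 2 h 9 min; Fri reg 7 h 5 min / OT 0 h 0 min; Sat reg 7 h 32 min / OT 0 h 0 min; Sun reg 3 h 39 min / OT 0 h 0 min.
Totals: regular 26 h 16 min, overtime 2 h 9 min.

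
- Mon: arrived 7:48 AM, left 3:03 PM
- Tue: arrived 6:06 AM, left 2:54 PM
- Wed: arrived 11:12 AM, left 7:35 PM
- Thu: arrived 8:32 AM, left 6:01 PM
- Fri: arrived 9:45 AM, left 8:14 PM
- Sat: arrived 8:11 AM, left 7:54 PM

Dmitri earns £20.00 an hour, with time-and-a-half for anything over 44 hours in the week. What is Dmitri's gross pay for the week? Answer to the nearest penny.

£1243.50

Mon: 7:48 AM–3:03 PM = 7 h 15 min
Tue: 6:06 AM–2:54 PM = 8 h 48 min
Wed: 11:12 AM–7:35 PM = 8 h 23 min
Thu: 8:32 AM–6:01 PM = 9 h 29 min
Fri: 9:45 AM–8:14 PM = 10 h 29 min
Sat: 8:11 AM–7:54 PM = 11 h 43 min
Total worked: 56 h 7 min = 3367 min.
Regular 44 h 0 min = 2640 min at £20.00/h; overtime 12 h 7 min = 727 min at £30.00/h.
Pay = (2640 × £20.00 + 727 × £30.00) ÷ 60 = £1243.50.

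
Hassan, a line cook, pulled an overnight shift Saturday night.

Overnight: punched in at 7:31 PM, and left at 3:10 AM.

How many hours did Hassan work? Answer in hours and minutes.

7 h 39 min

Overnight: 7:31 PM → midnight = 4 h 29 min; midnight → 3:10 AM = 3 h 10 min; span 7 h 39 min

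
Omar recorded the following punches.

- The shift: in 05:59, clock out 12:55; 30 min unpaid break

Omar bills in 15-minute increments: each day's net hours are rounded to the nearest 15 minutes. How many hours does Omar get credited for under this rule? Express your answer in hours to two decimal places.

The shift: 05:59–12:55 = 6 h 56 min − 30 min = 6 h 26 min → rounds to 6 h 30 min

6.50 hours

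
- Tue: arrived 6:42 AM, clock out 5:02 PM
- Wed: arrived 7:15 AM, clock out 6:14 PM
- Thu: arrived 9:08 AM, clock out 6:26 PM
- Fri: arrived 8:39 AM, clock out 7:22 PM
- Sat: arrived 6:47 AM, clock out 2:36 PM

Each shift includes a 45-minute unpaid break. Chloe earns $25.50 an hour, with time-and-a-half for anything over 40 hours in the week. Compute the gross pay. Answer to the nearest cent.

Tue: 6:42 AM–5:02 PM = 10 h 20 min; less 45 min break → 9 h 35 min
Wed: 7:15 AM–6:14 PM = 10 h 59 min; less 45 min break → 10 h 14 min
Thu: 9:08 AM–6:26 PM = 9 h 18 min; less 45 min break → 8 h 33 min
Fri: 8:39 AM–7:22 PM = 10 h 43 min; less 45 min break → 9 h 58 min
Sat: 6:47 AM–2:36 PM = 7 h 49 min; less 45 min break → 7 h 4 min
Total worked: 45 h 24 min = 2724 min.
Regular 40 h 0 min = 2400 min at $25.50/h; overtime 5 h 24 min = 324 min at $38.25/h.
Pay = (2400 × $25.50 + 324 × $38.25) ÷ 60 = $1226.55.

$1226.55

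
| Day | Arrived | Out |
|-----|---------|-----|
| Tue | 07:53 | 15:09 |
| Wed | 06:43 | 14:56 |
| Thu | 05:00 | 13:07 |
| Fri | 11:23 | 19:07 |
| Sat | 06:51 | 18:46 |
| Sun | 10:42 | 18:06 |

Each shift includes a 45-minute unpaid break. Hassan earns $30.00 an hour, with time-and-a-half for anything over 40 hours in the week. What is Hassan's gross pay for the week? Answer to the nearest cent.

$1476.75

Tue: 07:53–15:09 = 7 h 16 min; less 45 min break → 6 h 31 min
Wed: 06:43–14:56 = 8 h 13 min; less 45 min break → 7 h 28 min
Thu: 05:00–13:07 = 8 h 7 min; less 45 min break → 7 h 22 min
Fri: 11:23–19:07 = 7 h 44 min; less 45 min break → 6 h 59 min
Sat: 06:51–18:46 = 11 h 55 min; less 45 min break → 11 h 10 min
Sun: 10:42–18:06 = 7 h 24 min; less 45 min break → 6 h 39 min
Total worked: 46 h 9 min = 2769 min.
Regular 40 h 0 min = 2400 min at $30.00/h; overtime 6 h 9 min = 369 min at $45.00/h.
Pay = (2400 × $30.00 + 369 × $45.00) ÷ 60 = $1476.75.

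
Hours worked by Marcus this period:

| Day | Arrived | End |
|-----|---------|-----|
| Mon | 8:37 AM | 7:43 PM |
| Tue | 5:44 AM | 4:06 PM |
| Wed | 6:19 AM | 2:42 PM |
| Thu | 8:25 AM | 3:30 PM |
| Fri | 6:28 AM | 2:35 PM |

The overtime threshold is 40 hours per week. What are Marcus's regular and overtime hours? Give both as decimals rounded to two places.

Mon: 8:37 AM–7:43 PM = 11 h 6 min
Tue: 5:44 AM–4:06 PM = 10 h 22 min
Wed: 6:19 AM–2:42 PM = 8 h 23 min
Thu: 8:25 AM–3:30 PM = 7 h 5 min
Fri: 6:28 AM–2:35 PM = 8 h 7 min
Total worked: 45 h 3 min = 45.05 h.
Threshold 40 h → overtime 5 h 3 min, regular 40 h 0 min.

Regular 40.00 hours, overtime 5.05 hours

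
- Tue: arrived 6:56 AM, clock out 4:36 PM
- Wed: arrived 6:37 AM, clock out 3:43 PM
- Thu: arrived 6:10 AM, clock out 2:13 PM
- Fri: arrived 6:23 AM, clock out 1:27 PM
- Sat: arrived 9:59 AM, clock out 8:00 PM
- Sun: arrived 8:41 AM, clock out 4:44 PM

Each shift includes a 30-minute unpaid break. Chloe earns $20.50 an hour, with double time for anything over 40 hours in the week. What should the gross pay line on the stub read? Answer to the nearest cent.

$1186.95

Tue: 6:56 AM–4:36 PM = 9 h 40 min; less 30 min break → 9 h 10 min
Wed: 6:37 AM–3:43 PM = 9 h 6 min; less 30 min break → 8 h 36 min
Thu: 6:10 AM–2:13 PM = 8 h 3 min; less 30 min break → 7 h 33 min
Fri: 6:23 AM–1:27 PM = 7 h 4 min; less 30 min break → 6 h 34 min
Sat: 9:59 AM–8:00 PM = 10 h 1 min; less 30 min break → 9 h 31 min
Sun: 8:41 AM–4:44 PM = 8 h 3 min; less 30 min break → 7 h 33 min
Total worked: 48 h 57 min = 2937 min.
Regular 40 h 0 min = 2400 min at $20.50/h; overtime 8 h 57 min = 537 min at $41.00/h.
Pay = (2400 × $20.50 + 537 × $41.00) ÷ 60 = $1186.95.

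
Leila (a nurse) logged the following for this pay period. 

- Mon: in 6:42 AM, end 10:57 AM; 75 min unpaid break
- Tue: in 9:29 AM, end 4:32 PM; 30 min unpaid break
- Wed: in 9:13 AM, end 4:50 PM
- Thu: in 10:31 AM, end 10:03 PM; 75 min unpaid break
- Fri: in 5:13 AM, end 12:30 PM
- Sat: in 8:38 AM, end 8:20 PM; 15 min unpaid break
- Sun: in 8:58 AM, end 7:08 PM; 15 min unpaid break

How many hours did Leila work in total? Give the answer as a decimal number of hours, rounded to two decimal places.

56.10 hours

Mon: 6:42 AM–10:57 AM = 4 h 15 min; less 75 min break → 3 h 0 min
Tue: 9:29 AM–4:32 PM = 7 h 3 min; less 30 min break → 6 h 33 min
Wed: 9:13 AM–4:50 PM = 7 h 37 min
Thu: 10:31 AM–10:03 PM = 11 h 32 min; less 75 min break → 10 h 17 min
Fri: 5:13 AM–12:30 PM = 7 h 17 min
Sat: 8:38 AM–8:20 PM = 11 h 42 min; less 15 min break → 11 h 27 min
Sun: 8:58 AM–7:08 PM = 10 h 10 min; less 15 min break → 9 h 55 min
Total: 3 h 0 min + 6 h 33 min + 7 h 37 min + 10 h 17 min + 7 h 17 min + 11 h 27 min + 9 h 55 min = 56 h 6 min.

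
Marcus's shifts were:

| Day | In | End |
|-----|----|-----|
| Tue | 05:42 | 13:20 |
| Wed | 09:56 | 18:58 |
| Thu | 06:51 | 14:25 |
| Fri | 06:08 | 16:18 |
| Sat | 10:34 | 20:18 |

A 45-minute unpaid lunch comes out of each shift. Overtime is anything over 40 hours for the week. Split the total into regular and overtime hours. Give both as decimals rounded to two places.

Tue: 05:42–13:20 = 7 h 38 min; less 45 min break → 6 h 53 min
Wed: 09:56–18:58 = 9 h 2 min; less 45 min break → 8 h 17 min
Thu: 06:51–14:25 = 7 h 34 min; less 45 min break → 6 h 49 min
Fri: 06:08–16:18 = 10 h 10 min; less 45 min break → 9 h 25 min
Sat: 10:34–20:18 = 9 h 44 min; less 45 min break → 8 h 59 min
Total worked: 40 h 23 min = 40.38 h.
Threshold 40 h → overtime 0 h 23 min, regular 40 h 0 min.

Regular 40.00 hours, overtime 0.38 hours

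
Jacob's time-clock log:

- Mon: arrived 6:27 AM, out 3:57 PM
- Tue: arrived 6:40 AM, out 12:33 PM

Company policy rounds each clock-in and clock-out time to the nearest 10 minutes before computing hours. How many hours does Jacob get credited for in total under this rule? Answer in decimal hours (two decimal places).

15.33 hours

Mon: in 6:27 AM→6:30 AM, out 3:57 PM→4:00 PM; 9 h 30 min
Tue: in 6:40 AM→6:40 AM, out 12:33 PM→12:30 PM; 5 h 50 min
Total credited: 15 h 20 min.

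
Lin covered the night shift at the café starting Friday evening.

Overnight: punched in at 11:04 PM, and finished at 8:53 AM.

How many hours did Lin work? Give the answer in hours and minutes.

9 h 49 min

Overnight: 11:04 PM → midnight = 0 h 56 min; midnight → 8:53 AM = 8 h 53 min; span 9 h 49 min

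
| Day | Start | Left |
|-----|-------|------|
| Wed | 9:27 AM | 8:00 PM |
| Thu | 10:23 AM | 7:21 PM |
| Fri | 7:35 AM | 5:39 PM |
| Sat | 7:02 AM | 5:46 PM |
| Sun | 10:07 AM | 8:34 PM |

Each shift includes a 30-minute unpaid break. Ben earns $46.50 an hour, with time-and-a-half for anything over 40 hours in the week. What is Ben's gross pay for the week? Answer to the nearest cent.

Wed: 9:27 AM–8:00 PM = 10 h 33 min; less 30 min break → 10 h 3 min
Thu: 10:23 AM–7:21 PM = 8 h 58 min; less 30 min break → 8 h 28 min
Fri: 7:35 AM–5:39 PM = 10 h 4 min; less 30 min break → 9 h 34 min
Sat: 7:02 AM–5:46 PM = 10 h 44 min; less 30 min break → 10 h 14 min
Sun: 10:07 AM–8:34 PM = 10 h 27 min; less 30 min break → 9 h 57 min
Total worked: 48 h 16 min = 2896 min.
Regular 40 h 0 min = 2400 min at $46.50/h; overtime 8 h 16 min = 496 min at $69.75/h.
Pay = (2400 × $46.50 + 496 × $69.75) ÷ 60 = $2436.60.

$2436.60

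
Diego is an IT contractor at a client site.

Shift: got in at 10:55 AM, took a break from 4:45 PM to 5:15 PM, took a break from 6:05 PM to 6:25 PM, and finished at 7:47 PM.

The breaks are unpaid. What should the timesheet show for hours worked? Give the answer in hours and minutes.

Shift: 10:55 AM–7:47 PM = 8 h 52 min; less 50 min break → 8 h 2 min

8 h 2 min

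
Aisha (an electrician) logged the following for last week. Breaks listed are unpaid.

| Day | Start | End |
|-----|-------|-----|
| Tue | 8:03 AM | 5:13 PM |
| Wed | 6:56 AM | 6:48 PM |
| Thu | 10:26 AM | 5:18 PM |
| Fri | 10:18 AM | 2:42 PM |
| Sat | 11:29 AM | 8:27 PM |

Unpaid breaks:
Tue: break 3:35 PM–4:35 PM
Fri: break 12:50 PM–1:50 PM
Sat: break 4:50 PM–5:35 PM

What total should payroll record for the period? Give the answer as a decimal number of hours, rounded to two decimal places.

38.52 hours

Tue: 8:03 AM–5:13 PM = 9 h 10 min; less 60 min break → 8 h 10 min
Wed: 6:56 AM–6:48 PM = 11 h 52 min
Thu: 10:26 AM–5:18 PM = 6 h 52 min
Fri: 10:18 AM–2:42 PM = 4 h 24 min; less 60 min break → 3 h 24 min
Sat: 11:29 AM–8:27 PM = 8 h 58 min; less 45 min break → 8 h 13 min
Total: 8 h 10 min + 11 h 52 min + 6 h 52 min + 3 h 24 min + 8 h 13 min = 38 h 31 min.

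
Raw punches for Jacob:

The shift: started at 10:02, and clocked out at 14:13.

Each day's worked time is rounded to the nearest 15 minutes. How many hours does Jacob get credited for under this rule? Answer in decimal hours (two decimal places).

The shift: 10:02–14:13 = 4 h 11 min → rounds to 4 h 15 min

4.25 hours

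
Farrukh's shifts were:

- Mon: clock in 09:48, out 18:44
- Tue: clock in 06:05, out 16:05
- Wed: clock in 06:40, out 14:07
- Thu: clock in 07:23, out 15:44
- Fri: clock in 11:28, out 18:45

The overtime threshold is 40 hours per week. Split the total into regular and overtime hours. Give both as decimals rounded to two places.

Regular 40.00 hours, overtime 2.02 hours

Mon: 09:48–18:44 = 8 h 56 min
Tue: 06:05–16:05 = 10 h 0 min
Wed: 06:40–14:07 = 7 h 27 min
Thu: 07:23–15:44 = 8 h 21 min
Fri: 11:28–18:45 = 7 h 17 min
Total worked: 42 h 1 min = 42.02 h.
Threshold 40 h → overtime 2 h 1 min, regular 40 h 0 min.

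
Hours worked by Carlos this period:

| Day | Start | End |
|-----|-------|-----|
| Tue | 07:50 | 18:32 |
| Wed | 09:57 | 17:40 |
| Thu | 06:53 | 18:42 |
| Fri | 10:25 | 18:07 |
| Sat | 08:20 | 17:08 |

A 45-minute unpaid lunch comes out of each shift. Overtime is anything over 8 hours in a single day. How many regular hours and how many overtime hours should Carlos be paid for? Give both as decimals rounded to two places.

Regular 37.92 hours, overtime 5.07 hours

Tue: 07:50–18:32 = 10 h 42 min; less 45 min break → 9 h 57 min
Wed: 09:57–17:40 = 7 h 43 min; less 45 min break → 6 h 58 min
Thu: 06:53–18:42 = 11 h 49 min; less 45 min break → 11 h 4 min
Fri: 10:25–18:07 = 7 h 42 min; less 45 min break → 6 h 57 min
Sat: 08:20–17:08 = 8 h 48 min; less 45 min break → 8 h 3 min
Tue reg 8 h 0 min / OT 1 h 57 min; Wed reg 6 h 58 min / OT 0 h 0 min; Thu reg 8 h 0 min / OT 3 h 4 min; Fri reg 6 h 57 min / OT 0 h 0 min; Sat reg 8 h 0 min / OT 0 h 3 min.
Totals: regular 37 h 55 min, overtime 5 h 4 min.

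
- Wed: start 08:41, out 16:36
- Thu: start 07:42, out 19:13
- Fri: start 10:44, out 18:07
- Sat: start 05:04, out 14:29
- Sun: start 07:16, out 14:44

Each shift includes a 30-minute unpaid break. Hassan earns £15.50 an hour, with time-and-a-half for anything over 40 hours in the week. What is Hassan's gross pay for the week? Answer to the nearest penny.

£647.90

Wed: 08:41–16:36 = 7 h 55 min; less 30 min break → 7 h 25 min
Thu: 07:42–19:13 = 11 h 31 min; less 30 min break → 11 h 1 min
Fri: 10:44–18:07 = 7 h 23 min; less 30 min break → 6 h 53 min
Sat: 05:04–14:29 = 9 h 25 min; less 30 min break → 8 h 55 min
Sun: 07:16–14:44 = 7 h 28 min; less 30 min break → 6 h 58 min
Total worked: 41 h 12 min = 2472 min.
Regular 40 h 0 min = 2400 min at £15.50/h; overtime 1 h 12 min = 72 min at £23.25/h.
Pay = (2400 × £15.50 + 72 × £23.25) ÷ 60 = £647.90.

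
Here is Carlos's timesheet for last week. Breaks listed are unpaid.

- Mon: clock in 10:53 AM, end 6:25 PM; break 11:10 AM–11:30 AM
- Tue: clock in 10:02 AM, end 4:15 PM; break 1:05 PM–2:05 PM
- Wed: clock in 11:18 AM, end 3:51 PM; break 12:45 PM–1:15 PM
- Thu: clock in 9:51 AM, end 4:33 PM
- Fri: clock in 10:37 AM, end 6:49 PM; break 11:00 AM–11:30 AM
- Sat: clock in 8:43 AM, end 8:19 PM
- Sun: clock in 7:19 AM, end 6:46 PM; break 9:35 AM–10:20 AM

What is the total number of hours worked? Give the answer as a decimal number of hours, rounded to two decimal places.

53.17 hours

Mon: 10:53 AM–6:25 PM = 7 h 32 min; less 20 min break → 7 h 12 min
Tue: 10:02 AM–4:15 PM = 6 h 13 min; less 60 min break → 5 h 13 min
Wed: 11:18 AM–3:51 PM = 4 h 33 min; less 30 min break → 4 h 3 min
Thu: 9:51 AM–4:33 PM = 6 h 42 min
Fri: 10:37 AM–6:49 PM = 8 h 12 min; less 30 min break → 7 h 42 min
Sat: 8:43 AM–8:19 PM = 11 h 36 min
Sun: 7:19 AM–6:46 PM = 11 h 27 min; less 45 min break → 10 h 42 min
Total: 7 h 12 min + 5 h 13 min + 4 h 3 min + 6 h 42 min + 7 h 42 min + 11 h 36 min + 10 h 42 min = 53 h 10 min.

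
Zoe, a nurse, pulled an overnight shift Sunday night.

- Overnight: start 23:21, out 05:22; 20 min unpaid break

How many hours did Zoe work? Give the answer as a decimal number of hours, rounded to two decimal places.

Overnight: 23:21 → midnight = 0 h 39 min; midnight → 05:22 = 5 h 22 min; span 6 h 1 min; less 20 min break → 5 h 41 min

5.68 hours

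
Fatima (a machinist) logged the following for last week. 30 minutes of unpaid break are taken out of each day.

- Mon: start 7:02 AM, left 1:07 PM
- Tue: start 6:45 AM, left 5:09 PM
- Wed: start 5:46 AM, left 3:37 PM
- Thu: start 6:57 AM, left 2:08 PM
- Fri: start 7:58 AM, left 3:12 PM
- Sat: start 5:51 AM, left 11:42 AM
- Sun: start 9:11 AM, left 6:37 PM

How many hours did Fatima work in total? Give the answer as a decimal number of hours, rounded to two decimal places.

52.53 hours

Mon: 7:02 AM–1:07 PM = 6 h 5 min; less 30 min break → 5 h 35 min
Tue: 6:45 AM–5:09 PM = 10 h 24 min; less 30 min break → 9 h 54 min
Wed: 5:46 AM–3:37 PM = 9 h 51 min; less 30 min break → 9 h 21 min
Thu: 6:57 AM–2:08 PM = 7 h 11 min; less 30 min break → 6 h 41 min
Fri: 7:58 AM–3:12 PM = 7 h 14 min; less 30 min break → 6 h 44 min
Sat: 5:51 AM–11:42 AM = 5 h 51 min; less 30 min break → 5 h 21 min
Sun: 9:11 AM–6:37 PM = 9 h 26 min; less 30 min break → 8 h 56 min
Total: 5 h 35 min + 9 h 54 min + 9 h 21 min + 6 h 41 min + 6 h 44 min + 5 h 21 min + 8 h 56 min = 52 h 32 min.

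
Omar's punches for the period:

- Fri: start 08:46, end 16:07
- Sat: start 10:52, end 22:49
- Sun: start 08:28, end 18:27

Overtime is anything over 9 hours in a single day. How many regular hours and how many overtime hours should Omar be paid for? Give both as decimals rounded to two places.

Fri: 08:46–16:07 = 7 h 21 min
Sat: 10:52–22:49 = 11 h 57 min
Sun: 08:28–18:27 = 9 h 59 min
Fri reg 7 h 21 min / OT 0 h 0 min; Sat reg 9 h 0 min / OT 2 h 57 min; Sun reg 9 h 0 min / OT 0 h 59 min.
Totals: regular 25 h 21 min, overtime 3 h 56 min.

Regular 25.35 hours, overtime 3.93 hours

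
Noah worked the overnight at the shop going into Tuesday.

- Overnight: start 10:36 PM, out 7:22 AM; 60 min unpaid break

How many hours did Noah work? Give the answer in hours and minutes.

7 h 46 min

Overnight: 10:36 PM → midnight = 1 h 24 min; midnight → 7:22 AM = 7 h 22 min; span 8 h 46 min; less 60 min break → 7 h 46 min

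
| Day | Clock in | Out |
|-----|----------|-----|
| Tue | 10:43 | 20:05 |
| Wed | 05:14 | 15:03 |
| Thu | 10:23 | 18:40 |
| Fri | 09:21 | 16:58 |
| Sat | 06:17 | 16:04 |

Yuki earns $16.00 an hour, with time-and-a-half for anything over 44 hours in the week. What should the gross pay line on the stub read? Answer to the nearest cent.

$724.80

Tue: 10:43–20:05 = 9 h 22 min
Wed: 05:14–15:03 = 9 h 49 min
Thu: 10:23–18:40 = 8 h 17 min
Fri: 09:21–16:58 = 7 h 37 min
Sat: 06:17–16:04 = 9 h 47 min
Total worked: 44 h 52 min = 2692 min.
Regular 44 h 0 min = 2640 min at $16.00/h; overtime 0 h 52 min = 52 min at $24.00/h.
Pay = (2640 × $16.00 + 52 × $24.00) ÷ 60 = $724.80.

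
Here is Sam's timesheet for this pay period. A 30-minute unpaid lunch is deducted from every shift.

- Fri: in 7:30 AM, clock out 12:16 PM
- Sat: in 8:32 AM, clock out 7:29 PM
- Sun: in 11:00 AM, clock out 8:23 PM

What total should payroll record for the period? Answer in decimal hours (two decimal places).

Fri: 7:30 AM–12:16 PM = 4 h 46 min; less 30 min break → 4 h 16 min
Sat: 8:32 AM–7:29 PM = 10 h 57 min; less 30 min break → 10 h 27 min
Sun: 11:00 AM–8:23 PM = 9 h 23 min; less 30 min break → 8 h 53 min
Total: 4 h 16 min + 10 h 27 min + 8 h 53 min = 23 h 36 min.

23.60 hours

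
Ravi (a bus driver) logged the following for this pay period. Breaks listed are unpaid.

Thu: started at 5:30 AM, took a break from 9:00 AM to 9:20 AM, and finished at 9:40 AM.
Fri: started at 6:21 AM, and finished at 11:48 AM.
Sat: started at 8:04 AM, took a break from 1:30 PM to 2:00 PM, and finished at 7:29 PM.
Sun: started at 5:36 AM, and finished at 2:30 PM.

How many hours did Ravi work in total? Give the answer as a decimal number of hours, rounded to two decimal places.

Thu: 5:30 AM–9:40 AM = 4 h 10 min; less 20 min break → 3 h 50 min
Fri: 6:21 AM–11:48 AM = 5 h 27 min
Sat: 8:04 AM–7:29 PM = 11 h 25 min; less 30 min break → 10 h 55 min
Sun: 5:36 AM–2:30 PM = 8 h 54 min
Total: 3 h 50 min + 5 h 27 min + 10 h 55 min + 8 h 54 min = 29 h 6 min.

29.10 hours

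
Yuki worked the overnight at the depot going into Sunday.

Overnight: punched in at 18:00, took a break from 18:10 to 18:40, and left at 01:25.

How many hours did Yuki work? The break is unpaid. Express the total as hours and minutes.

Overnight: 18:00 → midnight = 6 h 0 min; midnight → 01:25 = 1 h 25 min; span 7 h 25 min; less 30 min break → 6 h 55 min

6 h 55 min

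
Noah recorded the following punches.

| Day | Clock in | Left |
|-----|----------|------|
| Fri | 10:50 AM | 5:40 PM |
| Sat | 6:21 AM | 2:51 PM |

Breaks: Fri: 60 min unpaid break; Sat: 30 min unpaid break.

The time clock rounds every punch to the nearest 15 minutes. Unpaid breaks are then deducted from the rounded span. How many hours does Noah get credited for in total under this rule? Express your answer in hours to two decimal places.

14.00 hours

Fri: in 10:50 AM→10:45 AM, out 5:40 PM→5:45 PM; 7 h 0 min − 60 min = 6 h 0 min
Sat: in 6:21 AM→6:15 AM, out 2:51 PM→2:45 PM; 8 h 30 min − 30 min = 8 h 0 min
Total credited: 14 h 0 min.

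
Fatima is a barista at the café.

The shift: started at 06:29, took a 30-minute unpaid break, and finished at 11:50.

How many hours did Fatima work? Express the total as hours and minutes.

The shift: 06:29–11:50 = 5 h 21 min; less 30 min break → 4 h 51 min

4 h 51 min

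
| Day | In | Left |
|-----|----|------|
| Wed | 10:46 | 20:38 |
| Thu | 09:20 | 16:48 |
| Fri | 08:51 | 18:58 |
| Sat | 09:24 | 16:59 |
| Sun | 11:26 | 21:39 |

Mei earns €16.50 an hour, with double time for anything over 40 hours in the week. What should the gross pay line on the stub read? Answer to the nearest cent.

€833.25

Wed: 10:46–20:38 = 9 h 52 min
Thu: 09:20–16:48 = 7 h 28 min
Fri: 08:51–18:58 = 10 h 7 min
Sat: 09:24–16:59 = 7 h 35 min
Sun: 11:26–21:39 = 10 h 13 min
Total worked: 45 h 15 min = 2715 min.
Regular 40 h 0 min = 2400 min at €16.50/h; overtime 5 h 15 min = 315 min at €33.00/h.
Pay = (2400 × €16.50 + 315 × €33.00) ÷ 60 = €833.25.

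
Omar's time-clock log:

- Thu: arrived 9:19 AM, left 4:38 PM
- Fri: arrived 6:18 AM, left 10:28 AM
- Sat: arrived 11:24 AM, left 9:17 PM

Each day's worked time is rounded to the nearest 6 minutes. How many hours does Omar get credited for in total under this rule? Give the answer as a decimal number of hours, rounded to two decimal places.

21.40 hours

Thu: 9:19 AM–4:38 PM = 7 h 19 min → rounds to 7 h 18 min
Fri: 6:18 AM–10:28 AM = 4 h 10 min → rounds to 4 h 12 min
Sat: 11:24 AM–9:17 PM = 9 h 53 min → rounds to 9 h 54 min
Total credited: 21 h 24 min.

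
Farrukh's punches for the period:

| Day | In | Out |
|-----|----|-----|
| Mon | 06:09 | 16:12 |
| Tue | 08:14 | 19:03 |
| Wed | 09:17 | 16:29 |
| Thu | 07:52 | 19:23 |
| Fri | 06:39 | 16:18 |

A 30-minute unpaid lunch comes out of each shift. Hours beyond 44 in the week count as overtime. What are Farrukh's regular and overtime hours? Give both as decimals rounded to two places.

Regular 44.00 hours, overtime 2.73 hours

Mon: 06:09–16:12 = 10 h 3 min; less 30 min break → 9 h 33 min
Tue: 08:14–19:03 = 10 h 49 min; less 30 min break → 10 h 19 min
Wed: 09:17–16:29 = 7 h 12 min; less 30 min break → 6 h 42 min
Thu: 07:52–19:23 = 11 h 31 min; less 30 min break → 11 h 1 min
Fri: 06:39–16:18 = 9 h 39 min; less 30 min break → 9 h 9 min
Total worked: 46 h 44 min = 46.73 h.
Threshold 44 h → overtime 2 h 44 min, regular 44 h 0 min.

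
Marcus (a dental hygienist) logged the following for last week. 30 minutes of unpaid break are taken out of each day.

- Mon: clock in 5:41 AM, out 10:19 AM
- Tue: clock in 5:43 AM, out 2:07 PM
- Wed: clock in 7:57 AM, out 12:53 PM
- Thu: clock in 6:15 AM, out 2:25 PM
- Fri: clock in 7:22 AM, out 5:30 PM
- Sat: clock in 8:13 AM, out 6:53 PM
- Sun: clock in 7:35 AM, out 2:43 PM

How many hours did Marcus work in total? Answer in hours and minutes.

50 h 34 min

Mon: 5:41 AM–10:19 AM = 4 h 38 min; less 30 min break → 4 h 8 min
Tue: 5:43 AM–2:07 PM = 8 h 24 min; less 30 min break → 7 h 54 min
Wed: 7:57 AM–12:53 PM = 4 h 56 min; less 30 min break → 4 h 26 min
Thu: 6:15 AM–2:25 PM = 8 h 10 min; less 30 min break → 7 h 40 min
Fri: 7:22 AM–5:30 PM = 10 h 8 min; less 30 min break → 9 h 38 min
Sat: 8:13 AM–6:53 PM = 10 h 40 min; less 30 min break → 10 h 10 min
Sun: 7:35 AM–2:43 PM = 7 h 8 min; less 30 min break → 6 h 38 min
Total: 4 h 8 min + 7 h 54 min + 4 h 26 min + 7 h 40 min + 9 h 38 min + 10 h 10 min + 6 h 38 min = 50 h 34 min.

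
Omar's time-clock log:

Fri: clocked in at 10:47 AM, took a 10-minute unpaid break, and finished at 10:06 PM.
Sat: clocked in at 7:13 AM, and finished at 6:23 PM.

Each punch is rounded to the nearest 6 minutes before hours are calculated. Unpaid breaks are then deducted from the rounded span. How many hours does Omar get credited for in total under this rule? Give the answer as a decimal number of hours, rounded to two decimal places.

22.33 hours

Fri: in 10:47 AM→10:48 AM, out 10:06 PM→10:06 PM; 11 h 18 min − 10 min = 11 h 8 min
Sat: in 7:13 AM→7:12 AM, out 6:23 PM→6:24 PM; 11 h 12 min
Total credited: 22 h 20 min.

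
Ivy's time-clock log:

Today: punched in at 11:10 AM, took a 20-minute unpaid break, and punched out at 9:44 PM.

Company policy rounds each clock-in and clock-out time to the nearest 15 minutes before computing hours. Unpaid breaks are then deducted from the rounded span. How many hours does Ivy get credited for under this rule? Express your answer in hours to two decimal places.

10.17 hours

Today: in 11:10 AM→11:15 AM, out 9:44 PM→9:45 PM; 10 h 30 min − 20 min = 10 h 10 min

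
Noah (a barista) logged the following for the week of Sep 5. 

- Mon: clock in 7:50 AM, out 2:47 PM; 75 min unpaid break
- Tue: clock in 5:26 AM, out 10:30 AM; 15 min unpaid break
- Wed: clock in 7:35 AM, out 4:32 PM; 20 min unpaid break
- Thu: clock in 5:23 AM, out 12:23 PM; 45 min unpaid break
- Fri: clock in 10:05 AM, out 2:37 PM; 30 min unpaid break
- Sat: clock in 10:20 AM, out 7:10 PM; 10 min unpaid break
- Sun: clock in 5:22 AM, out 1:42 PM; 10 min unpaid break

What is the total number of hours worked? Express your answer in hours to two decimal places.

Mon: 7:50 AM–2:47 PM = 6 h 57 min; less 75 min break → 5 h 42 min
Tue: 5:26 AM–10:30 AM = 5 h 4 min; less 15 min break → 4 h 49 min
Wed: 7:35 AM–4:32 PM = 8 h 57 min; less 20 min break → 8 h 37 min
Thu: 5:23 AM–12:23 PM = 7 h 0 min; less 45 min break → 6 h 15 min
Fri: 10:05 AM–2:37 PM = 4 h 32 min; less 30 min break → 4 h 2 min
Sat: 10:20 AM–7:10 PM = 8 h 50 min; less 10 min break → 8 h 40 min
Sun: 5:22 AM–1:42 PM = 8 h 20 min; less 10 min break → 8 h 10 min
Total: 5 h 42 min + 4 h 49 min + 8 h 37 min + 6 h 15 min + 4 h 2 min + 8 h 40 min + 8 h 10 min = 46 h 15 min.

46.25 hours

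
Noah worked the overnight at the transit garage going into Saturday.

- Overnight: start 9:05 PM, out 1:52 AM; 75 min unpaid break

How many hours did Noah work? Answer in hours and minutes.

3 h 32 min

Overnight: 9:05 PM → midnight = 2 h 55 min; midnight → 1:52 AM = 1 h 52 min; span 4 h 47 min; less 75 min break → 3 h 32 min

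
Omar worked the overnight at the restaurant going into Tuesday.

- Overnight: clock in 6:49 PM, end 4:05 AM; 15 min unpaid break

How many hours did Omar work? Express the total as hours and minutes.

Overnight: 6:49 PM → midnight = 5 h 11 min; midnight → 4:05 AM = 4 h 5 min; span 9 h 16 min; less 15 min break → 9 h 1 min

9 h 1 min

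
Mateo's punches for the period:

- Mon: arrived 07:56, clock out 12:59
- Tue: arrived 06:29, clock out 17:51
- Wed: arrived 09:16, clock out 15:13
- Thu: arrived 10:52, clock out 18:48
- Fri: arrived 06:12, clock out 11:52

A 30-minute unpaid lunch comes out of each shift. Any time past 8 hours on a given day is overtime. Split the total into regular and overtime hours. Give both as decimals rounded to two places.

Regular 30.60 hours, overtime 2.87 hours

Mon: 07:56–12:59 = 5 h 3 min; less 30 min break → 4 h 33 min
Tue: 06:29–17:51 = 11 h 22 min; less 30 min break → 10 h 52 min
Wed: 09:16–15:13 = 5 h 57 min; less 30 min break → 5 h 27 min
Thu: 10:52–18:48 = 7 h 56 min; less 30 min break → 7 h 26 min
Fri: 06:12–11:52 = 5 h 40 min; less 30 min break → 5 h 10 min
Mon reg 4 h 33 min / OT 0 h 0 min; Tue reg 8 h 0 min / OT 2 h 52 min; Wed reg 5 h 27 min / OT 0 h 0 min; Thu reg 7 h 26 min / OT 0 h 0 min; Fri reg 5 h 10 min / OT 0 h 0 min.
Totals: regular 30 h 36 min, overtime 2 h 52 min.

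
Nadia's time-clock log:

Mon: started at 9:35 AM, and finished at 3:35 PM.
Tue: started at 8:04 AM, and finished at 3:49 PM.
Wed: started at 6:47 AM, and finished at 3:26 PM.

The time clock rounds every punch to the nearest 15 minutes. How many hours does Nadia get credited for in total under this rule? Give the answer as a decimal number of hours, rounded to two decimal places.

Mon: in 9:35 AM→9:30 AM, out 3:35 PM→3:30 PM; 6 h 0 min
Tue: in 8:04 AM→8:00 AM, out 3:49 PM→3:45 PM; 7 h 45 min
Wed: in 6:47 AM→6:45 AM, out 3:26 PM→3:30 PM; 8 h 45 min
Total credited: 22 h 30 min.

22.50 hours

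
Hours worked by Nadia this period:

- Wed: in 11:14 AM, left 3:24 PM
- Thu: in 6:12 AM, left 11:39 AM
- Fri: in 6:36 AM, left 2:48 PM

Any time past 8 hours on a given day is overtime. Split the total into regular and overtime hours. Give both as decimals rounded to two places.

Wed: 11:14 AM–3:24 PM = 4 h 10 min
Thu: 6:12 AM–11:39 AM = 5 h 27 min
Fri: 6:36 AM–2:48 PM = 8 h 12 min
Wed reg 4 h 10 min / OT 0 h 0 min; Thu reg 5 h 27 min / OT 0 h 0 min; Fri reg 8 h 0 min / OT 0 h 12 min.
Totals: regular 17 h 37 min, overtime 0 h 12 min.

Regular 17.62 hours, overtime 0.20 hours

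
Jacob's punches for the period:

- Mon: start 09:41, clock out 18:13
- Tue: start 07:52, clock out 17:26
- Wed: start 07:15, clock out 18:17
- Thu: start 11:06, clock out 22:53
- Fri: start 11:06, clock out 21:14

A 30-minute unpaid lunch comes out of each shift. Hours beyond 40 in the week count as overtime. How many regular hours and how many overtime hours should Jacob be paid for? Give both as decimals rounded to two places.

Regular 40.00 hours, overtime 8.55 hours

Mon: 09:41–18:13 = 8 h 32 min; less 30 min break → 8 h 2 min
Tue: 07:52–17:26 = 9 h 34 min; less 30 min break → 9 h 4 min
Wed: 07:15–18:17 = 11 h 2 min; less 30 min break → 10 h 32 min
Thu: 11:06–22:53 = 11 h 47 min; less 30 min break → 11 h 17 min
Fri: 11:06–21:14 = 10 h 8 min; less 30 min break → 9 h 38 min
Total worked: 48 h 33 min = 48.55 h.
Threshold 40 h → overtime 8 h 33 min, regular 40 h 0 min.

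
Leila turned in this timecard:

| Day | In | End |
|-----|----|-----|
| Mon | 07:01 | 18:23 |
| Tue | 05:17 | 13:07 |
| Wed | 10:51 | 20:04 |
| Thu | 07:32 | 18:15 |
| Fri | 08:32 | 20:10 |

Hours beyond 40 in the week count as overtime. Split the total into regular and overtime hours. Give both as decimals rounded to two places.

Mon: 07:01–18:23 = 11 h 22 min
Tue: 05:17–13:07 = 7 h 50 min
Wed: 10:51–20:04 = 9 h 13 min
Thu: 07:32–18:15 = 10 h 43 min
Fri: 08:32–20:10 = 11 h 38 min
Total worked: 50 h 46 min = 50.77 h.
Threshold 40 h → overtime 10 h 46 min, regular 40 h 0 min.

Regular 40.00 hours, overtime 10.77 hours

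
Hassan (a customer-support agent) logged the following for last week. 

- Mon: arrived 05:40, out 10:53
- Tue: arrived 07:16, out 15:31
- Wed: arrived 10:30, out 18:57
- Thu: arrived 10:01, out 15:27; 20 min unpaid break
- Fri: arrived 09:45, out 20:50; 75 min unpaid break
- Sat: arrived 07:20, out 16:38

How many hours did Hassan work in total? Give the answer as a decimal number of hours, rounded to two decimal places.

Mon: 05:40–10:53 = 5 h 13 min
Tue: 07:16–15:31 = 8 h 15 min
Wed: 10:30–18:57 = 8 h 27 min
Thu: 10:01–15:27 = 5 h 26 min; less 20 min break → 5 h 6 min
Fri: 09:45–20:50 = 11 h 5 min; less 75 min break → 9 h 50 min
Sat: 07:20–16:38 = 9 h 18 min
Total: 5 h 13 min + 8 h 15 min + 8 h 27 min + 5 h 6 min + 9 h 50 min + 9 h 18 min = 46 h 9 min.

46.15 hours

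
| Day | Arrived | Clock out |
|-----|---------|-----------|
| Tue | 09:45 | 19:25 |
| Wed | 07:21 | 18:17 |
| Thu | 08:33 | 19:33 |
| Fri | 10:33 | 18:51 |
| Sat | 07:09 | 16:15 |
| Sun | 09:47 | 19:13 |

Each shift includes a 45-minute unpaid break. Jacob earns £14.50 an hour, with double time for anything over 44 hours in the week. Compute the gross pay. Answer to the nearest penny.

Tue: 09:45–19:25 = 9 h 40 min; less 45 min break → 8 h 55 min
Wed: 07:21–18:17 = 10 h 56 min; less 45 min break → 10 h 11 min
Thu: 08:33–19:33 = 11 h 0 min; less 45 min break → 10 h 15 min
Fri: 10:33–18:51 = 8 h 18 min; less 45 min break → 7 h 33 min
Sat: 07:09–16:15 = 9 h 6 min; less 45 min break → 8 h 21 min
Sun: 09:47–19:13 = 9 h 26 min; less 45 min break → 8 h 41 min
Total worked: 53 h 56 min = 3236 min.
Regular 44 h 0 min = 2640 min at £14.50/h; overtime 9 h 56 min = 596 min at £29.00/h.
Pay = (2640 × £14.50 + 596 × £29.00) ÷ 60 = £926.07.

£926.07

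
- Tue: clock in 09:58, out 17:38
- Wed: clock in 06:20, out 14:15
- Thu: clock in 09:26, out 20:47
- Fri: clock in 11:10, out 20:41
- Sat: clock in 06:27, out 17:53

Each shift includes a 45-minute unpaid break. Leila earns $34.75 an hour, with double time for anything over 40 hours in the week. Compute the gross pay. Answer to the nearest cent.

$1677.27

Tue: 09:58–17:38 = 7 h 40 min; less 45 min break → 6 h 55 min
Wed: 06:20–14:15 = 7 h 55 min; less 45 min break → 7 h 10 min
Thu: 09:26–20:47 = 11 h 21 min; less 45 min break → 10 h 36 min
Fri: 11:10–20:41 = 9 h 31 min; less 45 min break → 8 h 46 min
Sat: 06:27–17:53 = 11 h 26 min; less 45 min break → 10 h 41 min
Total worked: 44 h 8 min = 2648 min.
Regular 40 h 0 min = 2400 min at $34.75/h; overtime 4 h 8 min = 248 min at $69.50/h.
Pay = (2400 × $34.75 + 248 × $69.50) ÷ 60 = $1677.27.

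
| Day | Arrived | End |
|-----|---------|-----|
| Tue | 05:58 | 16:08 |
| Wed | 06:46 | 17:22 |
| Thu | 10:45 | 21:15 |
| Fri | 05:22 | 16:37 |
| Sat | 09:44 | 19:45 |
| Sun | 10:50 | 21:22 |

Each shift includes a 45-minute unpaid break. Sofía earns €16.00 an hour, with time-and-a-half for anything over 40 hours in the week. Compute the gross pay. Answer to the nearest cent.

€1085.60

Tue: 05:58–16:08 = 10 h 10 min; less 45 min break → 9 h 25 min
Wed: 06:46–17:22 = 10 h 36 min; less 45 min break → 9 h 51 min
Thu: 10:45–21:15 = 10 h 30 min; less 45 min break → 9 h 45 min
Fri: 05:22–16:37 = 11 h 15 min; less 45 min break → 10 h 30 min
Sat: 09:44–19:45 = 10 h 1 min; less 45 min break → 9 h 16 min
Sun: 10:50–21:22 = 10 h 32 min; less 45 min break → 9 h 47 min
Total worked: 58 h 34 min = 3514 min.
Regular 40 h 0 min = 2400 min at €16.00/h; overtime 18 h 34 min = 1114 min at €24.00/h.
Pay = (2400 × €16.00 + 1114 × €24.00) ÷ 60 = €1085.60.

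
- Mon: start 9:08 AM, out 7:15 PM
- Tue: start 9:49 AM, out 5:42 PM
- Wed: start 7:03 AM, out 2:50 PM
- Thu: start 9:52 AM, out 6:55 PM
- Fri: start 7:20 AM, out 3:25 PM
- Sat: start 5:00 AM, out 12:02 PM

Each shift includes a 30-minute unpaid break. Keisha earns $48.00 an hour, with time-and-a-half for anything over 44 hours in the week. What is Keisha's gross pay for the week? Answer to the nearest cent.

Mon: 9:08 AM–7:15 PM = 10 h 7 min; less 30 min break → 9 h 37 min
Tue: 9:49 AM–5:42 PM = 7 h 53 min; less 30 min break → 7 h 23 min
Wed: 7:03 AM–2:50 PM = 7 h 47 min; less 30 min break → 7 h 17 min
Thu: 9:52 AM–6:55 PM = 9 h 3 min; less 30 min break → 8 h 33 min
Fri: 7:20 AM–3:25 PM = 8 h 5 min; less 30 min break → 7 h 35 min
Sat: 5:00 AM–12:02 PM = 7 h 2 min; less 30 min break → 6 h 32 min
Total worked: 46 h 57 min = 2817 min.
Regular 44 h 0 min = 2640 min at $48.00/h; overtime 2 h 57 min = 177 min at $72.00/h.
Pay = (2640 × $48.00 + 177 × $72.00) ÷ 60 = $2324.40.

$2324.40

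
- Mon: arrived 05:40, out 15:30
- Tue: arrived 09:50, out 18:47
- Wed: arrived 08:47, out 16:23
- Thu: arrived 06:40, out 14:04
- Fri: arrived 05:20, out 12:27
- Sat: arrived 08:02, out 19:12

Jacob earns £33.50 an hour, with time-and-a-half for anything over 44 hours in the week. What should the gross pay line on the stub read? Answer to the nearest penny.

Mon: 05:40–15:30 = 9 h 50 min
Tue: 09:50–18:47 = 8 h 57 min
Wed: 08:47–16:23 = 7 h 36 min
Thu: 06:40–14:04 = 7 h 24 min
Fri: 05:20–12:27 = 7 h 7 min
Sat: 08:02–19:12 = 11 h 10 min
Total worked: 52 h 4 min = 3124 min.
Regular 44 h 0 min = 2640 min at £33.50/h; overtime 8 h 4 min = 484 min at £50.25/h.
Pay = (2640 × £33.50 + 484 × £50.25) ÷ 60 = £1879.35.

£1879.35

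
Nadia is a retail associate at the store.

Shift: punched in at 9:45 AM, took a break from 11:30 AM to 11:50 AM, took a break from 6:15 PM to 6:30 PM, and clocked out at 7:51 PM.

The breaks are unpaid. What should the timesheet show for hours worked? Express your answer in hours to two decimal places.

Shift: 9:45 AM–7:51 PM = 10 h 6 min; less 35 min break → 9 h 31 min

9.52 hours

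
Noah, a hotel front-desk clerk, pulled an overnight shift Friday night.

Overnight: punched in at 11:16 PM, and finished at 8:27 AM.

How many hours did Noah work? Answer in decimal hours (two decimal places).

Overnight: 11:16 PM → midnight = 0 h 44 min; midnight → 8:27 AM = 8 h 27 min; span 9 h 11 min

9.18 hours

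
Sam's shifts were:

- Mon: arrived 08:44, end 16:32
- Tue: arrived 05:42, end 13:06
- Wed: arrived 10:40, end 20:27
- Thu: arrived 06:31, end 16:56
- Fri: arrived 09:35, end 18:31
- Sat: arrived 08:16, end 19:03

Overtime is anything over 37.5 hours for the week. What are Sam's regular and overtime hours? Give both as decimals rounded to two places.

Regular 37.50 hours, overtime 17.62 hours

Mon: 08:44–16:32 = 7 h 48 min
Tue: 05:42–13:06 = 7 h 24 min
Wed: 10:40–20:27 = 9 h 47 min
Thu: 06:31–16:56 = 10 h 25 min
Fri: 09:35–18:31 = 8 h 56 min
Sat: 08:16–19:03 = 10 h 47 min
Total worked: 55 h 7 min = 55.12 h.
Threshold 37.5 h → overtime 17 h 37 min, regular 37 h 30 min.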